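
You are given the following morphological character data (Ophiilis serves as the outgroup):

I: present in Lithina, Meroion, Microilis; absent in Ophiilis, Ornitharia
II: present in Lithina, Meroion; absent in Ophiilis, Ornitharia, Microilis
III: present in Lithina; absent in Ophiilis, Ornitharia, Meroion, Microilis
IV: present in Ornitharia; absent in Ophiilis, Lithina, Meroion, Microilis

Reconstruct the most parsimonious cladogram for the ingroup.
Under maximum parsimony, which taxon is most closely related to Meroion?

The outgroup has state 'absent' for every character, so 'present' is the derived state throughout.
I: derived state 'present' in Lithina, Meroion, and Microilis only — synapomorphy for {Lithina, Meroion, Microilis}.
II: derived state 'present' in Lithina and Meroion only — synapomorphy for {Lithina, Meroion}.
III (derived state 'present') is unique to Lithina (autapomorphy; uninformative for grouping).
IV (derived state 'present') is unique to Ornitharia (autapomorphy; uninformative for grouping).
Most parsimonious ingroup topology: (Ornitharia,((Lithina,Meroion),Microilis)).
Meroion and Lithina form a cherry on this tree, so they are sister taxa.

Lithina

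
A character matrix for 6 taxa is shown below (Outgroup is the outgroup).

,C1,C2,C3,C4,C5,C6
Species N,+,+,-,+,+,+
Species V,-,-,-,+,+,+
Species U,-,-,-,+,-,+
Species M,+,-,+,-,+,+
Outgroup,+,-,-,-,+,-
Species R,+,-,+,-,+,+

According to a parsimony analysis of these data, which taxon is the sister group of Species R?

Character polarity is set by the outgroup: the derived state is whichever differs from the outgroup's state, so for C1, C5 the derived state is '-', and for the remaining characters it is '+'.
Only Species U and Species V show the derived state '-' for C1, supporting them as a clade.
C2: derived state '+' in Species N only — an autapomorphy, so it tells us nothing about relationships among taxa.
Only Species M and Species R show the derived state '+' for C3, supporting them as a clade.
C4: derived state '+' in Species N, Species U, and Species V only — synapomorphy for {Species N, Species U, Species V}.
C5: derived state '-' in Species U only — an autapomorphy, so it tells us nothing about relationships among taxa.
All ingroup taxa share the derived state '+' for C6; it defines the ingroup but does not resolve relationships within it.
Most parsimonious ingroup topology: ((Species M,Species R),(Species N,(Species V,Species U))).
Species R and Species M form a cherry on this tree, so they are sister taxa.

Species M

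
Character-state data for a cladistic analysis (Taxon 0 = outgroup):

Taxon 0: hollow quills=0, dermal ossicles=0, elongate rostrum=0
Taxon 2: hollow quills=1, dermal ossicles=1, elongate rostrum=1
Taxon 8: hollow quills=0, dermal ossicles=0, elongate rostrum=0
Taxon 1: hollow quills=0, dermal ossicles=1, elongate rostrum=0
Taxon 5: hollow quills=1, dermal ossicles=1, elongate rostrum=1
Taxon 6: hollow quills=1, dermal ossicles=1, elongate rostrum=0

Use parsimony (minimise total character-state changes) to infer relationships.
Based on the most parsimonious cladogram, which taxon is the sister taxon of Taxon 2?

Taxon 5

The outgroup has state '0' for every character, so '1' is the derived state throughout.
hollow quills (derived state '1') is shared by Taxon 2, Taxon 5, and Taxon 6 — a synapomorphy uniting that clade.
Only Taxon 1, Taxon 2, Taxon 5, and Taxon 6 show the derived state '1' for dermal ossicles, supporting them as a clade.
elongate rostrum (derived state '1') is shared by Taxon 2 and Taxon 5 — a synapomorphy uniting that clade.
Most parsimonious ingroup topology: ((((Taxon 2,Taxon 5),Taxon 6),Taxon 1),Taxon 8).
Taxon 2 and Taxon 5 form a cherry on this tree, so they are sister taxa.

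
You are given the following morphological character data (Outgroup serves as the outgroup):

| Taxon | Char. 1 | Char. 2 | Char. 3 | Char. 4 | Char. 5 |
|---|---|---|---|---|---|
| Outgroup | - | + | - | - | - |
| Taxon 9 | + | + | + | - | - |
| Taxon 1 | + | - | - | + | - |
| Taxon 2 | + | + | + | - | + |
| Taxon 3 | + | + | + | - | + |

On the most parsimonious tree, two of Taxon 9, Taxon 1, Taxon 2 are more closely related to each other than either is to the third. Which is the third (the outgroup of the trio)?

Taxon 1

Character polarity is set by the outgroup: the derived state is whichever differs from the outgroup's state, so for Char. 2 the derived state is '-', and for the remaining characters it is '+'.
Char. 1 (derived state '+') is shared by all ingroup taxa — unites the whole ingroup.
Char. 2 (derived state '-') is unique to Taxon 1 (autapomorphy; uninformative for grouping).
Char. 3: derived state '+' in Taxon 2, Taxon 3, and Taxon 9 only — synapomorphy for {Taxon 2, Taxon 3, Taxon 9}.
Char. 4 (derived state '+') is unique to Taxon 1 (autapomorphy; uninformative for grouping).
Char. 5 (derived state '+') is shared by Taxon 2 and Taxon 3 — a synapomorphy uniting that clade.
Most parsimonious ingroup topology: (((Taxon 3,Taxon 2),Taxon 9),Taxon 1).
Taxon 9 and Taxon 2 share a more recent common ancestor with each other than either does with Taxon 1, so Taxon 1 is the least closely related of the three.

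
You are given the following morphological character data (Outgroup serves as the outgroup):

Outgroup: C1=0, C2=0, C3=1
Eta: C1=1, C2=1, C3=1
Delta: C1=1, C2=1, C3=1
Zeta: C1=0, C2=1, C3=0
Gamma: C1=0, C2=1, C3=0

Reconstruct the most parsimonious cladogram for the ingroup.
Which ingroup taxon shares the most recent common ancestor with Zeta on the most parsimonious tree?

Gamma

Character polarity is set by the outgroup: the derived state is whichever differs from the outgroup's state, so for C3 the derived state is '0', and for the remaining characters it is '1'.
C1: derived state '1' in Delta and Eta only — synapomorphy for {Delta, Eta}.
C2 (derived state '1') is shared by all ingroup taxa — unites the whole ingroup.
C3 (derived state '0') is shared by Gamma and Zeta — a synapomorphy uniting that clade.
Most parsimonious ingroup topology: ((Eta,Delta),(Zeta,Gamma)).
Zeta and Gamma form a cherry on this tree, so they are sister taxa.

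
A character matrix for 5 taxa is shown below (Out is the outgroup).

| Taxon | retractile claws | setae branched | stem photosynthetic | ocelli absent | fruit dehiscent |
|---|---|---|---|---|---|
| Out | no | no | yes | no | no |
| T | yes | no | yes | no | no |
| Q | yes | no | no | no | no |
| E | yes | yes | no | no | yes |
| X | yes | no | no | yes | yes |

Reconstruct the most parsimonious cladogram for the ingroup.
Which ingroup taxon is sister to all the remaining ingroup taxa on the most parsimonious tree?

Character polarity is set by the outgroup: the derived state is whichever differs from the outgroup's state, so for stem photosynthetic the derived state is 'no', and for the remaining characters it is 'yes'.
All ingroup taxa share the derived state 'yes' for retractile claws; it defines the ingroup but does not resolve relationships within it.
setae branched (derived state 'yes') is unique to E (autapomorphy; uninformative for grouping).
stem photosynthetic: derived state 'no' in E, Q, and X only — synapomorphy for {E, Q, X}.
ocelli absent: derived state 'yes' in X only — an autapomorphy, so it tells us nothing about relationships among taxa.
Only E and X show the derived state 'yes' for fruit dehiscent, supporting them as a clade.
Most parsimonious ingroup topology: (T,(Q,(E,X))).
T is sister to the clade containing all other ingroup taxa, so it is the earliest-diverging (most basal) ingroup lineage.

T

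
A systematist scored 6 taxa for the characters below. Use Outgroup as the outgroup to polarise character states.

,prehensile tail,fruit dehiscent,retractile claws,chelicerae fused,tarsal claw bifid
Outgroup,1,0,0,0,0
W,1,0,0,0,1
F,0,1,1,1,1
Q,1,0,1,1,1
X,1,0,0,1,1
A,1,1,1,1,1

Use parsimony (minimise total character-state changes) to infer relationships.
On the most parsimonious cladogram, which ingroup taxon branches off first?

W

Character polarity is set by the outgroup: the derived state is whichever differs from the outgroup's state, so for prehensile tail the derived state is '0', and for the remaining characters it is '1'.
prehensile tail (derived state '0') is unique to F (autapomorphy; uninformative for grouping).
fruit dehiscent: derived state '1' in A and F only — synapomorphy for {A, F}.
Only A, F, and Q show the derived state '1' for retractile claws, supporting them as a clade.
Only A, F, Q, and X show the derived state '1' for chelicerae fused, supporting them as a clade.
All ingroup taxa share the derived state '1' for tarsal claw bifid; it defines the ingroup but does not resolve relationships within it.
Most parsimonious ingroup topology: (W,(((F,A),Q),X)).
W is sister to the clade containing all other ingroup taxa, so it is the earliest-diverging (most basal) ingroup lineage.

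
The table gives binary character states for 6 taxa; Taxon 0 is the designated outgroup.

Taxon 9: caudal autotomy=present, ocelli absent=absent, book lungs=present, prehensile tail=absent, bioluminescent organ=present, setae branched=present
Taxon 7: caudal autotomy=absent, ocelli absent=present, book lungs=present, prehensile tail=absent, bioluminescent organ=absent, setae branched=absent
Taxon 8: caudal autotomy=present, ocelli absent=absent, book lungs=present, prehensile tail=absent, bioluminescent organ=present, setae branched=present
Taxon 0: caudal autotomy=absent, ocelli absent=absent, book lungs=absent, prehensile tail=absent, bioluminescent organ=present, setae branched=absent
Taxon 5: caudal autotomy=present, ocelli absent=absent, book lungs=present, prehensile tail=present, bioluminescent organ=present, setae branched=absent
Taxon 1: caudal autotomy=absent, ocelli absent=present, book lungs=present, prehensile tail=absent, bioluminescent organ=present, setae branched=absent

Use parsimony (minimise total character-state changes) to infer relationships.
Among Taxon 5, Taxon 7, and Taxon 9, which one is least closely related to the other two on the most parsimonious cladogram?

Taxon 7

Character polarity is set by the outgroup: the derived state is whichever differs from the outgroup's state, so for bioluminescent organ the derived state is 'absent', and for the remaining characters it is 'present'.
Only Taxon 5, Taxon 8, and Taxon 9 show the derived state 'present' for caudal autotomy, supporting them as a clade.
Only Taxon 1 and Taxon 7 show the derived state 'present' for ocelli absent, supporting them as a clade.
book lungs (derived state 'present') is shared by all ingroup taxa — unites the whole ingroup.
prehensile tail (derived state 'present') is unique to Taxon 5 (autapomorphy; uninformative for grouping).
bioluminescent organ: derived state 'absent' in Taxon 7 only — an autapomorphy, so it tells us nothing about relationships among taxa.
setae branched (derived state 'present') is shared by Taxon 8 and Taxon 9 — a synapomorphy uniting that clade.
Most parsimonious ingroup topology: ((Taxon 7,Taxon 1),((Taxon 8,Taxon 9),Taxon 5)).
Taxon 9 and Taxon 5 share a more recent common ancestor with each other than either does with Taxon 7, so Taxon 7 is the least closely related of the three.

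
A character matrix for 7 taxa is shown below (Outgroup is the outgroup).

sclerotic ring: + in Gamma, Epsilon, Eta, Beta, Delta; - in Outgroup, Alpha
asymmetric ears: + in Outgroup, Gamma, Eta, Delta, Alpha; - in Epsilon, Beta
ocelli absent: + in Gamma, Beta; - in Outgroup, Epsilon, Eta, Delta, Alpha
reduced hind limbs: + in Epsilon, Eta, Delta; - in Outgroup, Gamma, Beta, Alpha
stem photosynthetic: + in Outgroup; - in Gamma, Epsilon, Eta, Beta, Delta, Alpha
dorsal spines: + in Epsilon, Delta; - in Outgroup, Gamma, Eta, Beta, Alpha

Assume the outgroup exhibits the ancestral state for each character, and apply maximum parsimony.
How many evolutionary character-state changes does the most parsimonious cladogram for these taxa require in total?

Character polarity is set by the outgroup: the derived state is whichever differs from the outgroup's state, so for asymmetric ears, stem photosynthetic the derived state is '-', and for the remaining characters it is '+'.
sclerotic ring: derived state '+' in Beta, Delta, Epsilon, Eta, and Gamma only — synapomorphy for {Beta, Delta, Epsilon, Eta, Gamma}.
asymmetric ears (state '-') occurs in Beta and Epsilon but conflicts with the nesting implied by the other characters — most parsimoniously interpreted as homoplasy.
ocelli absent (derived state '+') is shared by Beta and Gamma — a synapomorphy uniting that clade.
Only Delta, Epsilon, and Eta show the derived state '+' for reduced hind limbs, supporting them as a clade.
stem photosynthetic (derived state '-') is shared by all ingroup taxa — unites the whole ingroup.
Only Delta and Epsilon show the derived state '+' for dorsal spines, supporting them as a clade.
Most parsimonious ingroup topology: (((Gamma,Beta),((Epsilon,Delta),Eta)),Alpha).
Changes per character on this tree: sclerotic ring: 1; asymmetric ears: 2; ocelli absent: 1; reduced hind limbs: 1; stem photosynthetic: 1; dorsal spines: 1.
Total = 7.

7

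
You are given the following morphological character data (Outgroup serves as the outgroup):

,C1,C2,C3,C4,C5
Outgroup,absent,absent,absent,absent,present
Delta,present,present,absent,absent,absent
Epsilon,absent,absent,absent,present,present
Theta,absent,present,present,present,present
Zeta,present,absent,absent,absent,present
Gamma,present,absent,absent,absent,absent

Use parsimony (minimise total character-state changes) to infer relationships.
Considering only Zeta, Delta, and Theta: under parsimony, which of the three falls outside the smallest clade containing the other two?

Character polarity is set by the outgroup: the derived state is whichever differs from the outgroup's state, so for C5 the derived state is 'absent', and for the remaining characters it is 'present'.
C1 (derived state 'present') is shared by Delta, Gamma, and Zeta — a synapomorphy uniting that clade.
C2 groups Delta and Theta, which is incompatible with the clades supported by the remaining characters; treating it as convergent (homoplasy) costs fewer steps than any alternative tree.
C3: derived state 'present' in Theta only — an autapomorphy, so it tells us nothing about relationships among taxa.
C4: derived state 'present' in Epsilon and Theta only — synapomorphy for {Epsilon, Theta}.
C5 (derived state 'absent') is shared by Delta and Gamma — a synapomorphy uniting that clade.
Most parsimonious ingroup topology: (((Delta,Gamma),Zeta),(Epsilon,Theta)).
Zeta and Delta share a more recent common ancestor with each other than either does with Theta, so Theta is the least closely related of the three.

Theta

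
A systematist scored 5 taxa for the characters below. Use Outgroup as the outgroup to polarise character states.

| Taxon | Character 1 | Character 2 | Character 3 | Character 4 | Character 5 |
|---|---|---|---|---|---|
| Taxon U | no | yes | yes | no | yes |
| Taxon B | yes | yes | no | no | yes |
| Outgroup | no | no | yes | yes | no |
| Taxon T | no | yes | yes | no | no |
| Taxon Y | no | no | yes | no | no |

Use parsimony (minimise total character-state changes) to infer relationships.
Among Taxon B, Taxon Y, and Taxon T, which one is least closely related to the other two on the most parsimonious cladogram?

Taxon Y

Character polarity is set by the outgroup: the derived state is whichever differs from the outgroup's state, so for Character 3, Character 4 the derived state is 'no', and for the remaining characters it is 'yes'.
Character 1: derived state 'yes' in Taxon B only — an autapomorphy, so it tells us nothing about relationships among taxa.
Only Taxon B, Taxon T, and Taxon U show the derived state 'yes' for Character 2, supporting them as a clade.
Character 3 (derived state 'no') is unique to Taxon B (autapomorphy; uninformative for grouping).
All ingroup taxa share the derived state 'no' for Character 4; it defines the ingroup but does not resolve relationships within it.
Only Taxon B and Taxon U show the derived state 'yes' for Character 5, supporting them as a clade.
Most parsimonious ingroup topology: (Taxon Y,(Taxon T,(Taxon U,Taxon B))).
Taxon T and Taxon B share a more recent common ancestor with each other than either does with Taxon Y, so Taxon Y is the least closely related of the three.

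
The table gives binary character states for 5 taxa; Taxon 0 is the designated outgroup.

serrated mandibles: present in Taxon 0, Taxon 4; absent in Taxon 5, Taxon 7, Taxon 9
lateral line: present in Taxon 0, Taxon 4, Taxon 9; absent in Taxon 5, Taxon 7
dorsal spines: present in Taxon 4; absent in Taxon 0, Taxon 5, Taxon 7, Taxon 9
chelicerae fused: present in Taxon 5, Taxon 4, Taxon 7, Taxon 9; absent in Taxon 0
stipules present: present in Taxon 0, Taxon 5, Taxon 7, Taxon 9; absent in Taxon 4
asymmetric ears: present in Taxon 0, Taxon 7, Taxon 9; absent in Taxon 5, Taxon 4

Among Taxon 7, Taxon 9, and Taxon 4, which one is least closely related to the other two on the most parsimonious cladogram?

Taxon 4

Character polarity is set by the outgroup: the derived state is whichever differs from the outgroup's state, so for serrated mandibles, lateral line, stipules present, asymmetric ears the derived state is 'absent', and for the remaining characters it is 'present'.
serrated mandibles (derived state 'absent') is shared by Taxon 5, Taxon 7, and Taxon 9 — a synapomorphy uniting that clade.
lateral line (derived state 'absent') is shared by Taxon 5 and Taxon 7 — a synapomorphy uniting that clade.
dorsal spines (derived state 'present') is unique to Taxon 4 (autapomorphy; uninformative for grouping).
All ingroup taxa share the derived state 'present' for chelicerae fused; it defines the ingroup but does not resolve relationships within it.
stipules present (derived state 'absent') is unique to Taxon 4 (autapomorphy; uninformative for grouping).
asymmetric ears (state 'absent') occurs in Taxon 4 and Taxon 5 but conflicts with the nesting implied by the other characters — most parsimoniously interpreted as homoplasy.
Most parsimonious ingroup topology: (((Taxon 5,Taxon 7),Taxon 9),Taxon 4).
Taxon 7 and Taxon 9 share a more recent common ancestor with each other than either does with Taxon 4, so Taxon 4 is the least closely related of the three.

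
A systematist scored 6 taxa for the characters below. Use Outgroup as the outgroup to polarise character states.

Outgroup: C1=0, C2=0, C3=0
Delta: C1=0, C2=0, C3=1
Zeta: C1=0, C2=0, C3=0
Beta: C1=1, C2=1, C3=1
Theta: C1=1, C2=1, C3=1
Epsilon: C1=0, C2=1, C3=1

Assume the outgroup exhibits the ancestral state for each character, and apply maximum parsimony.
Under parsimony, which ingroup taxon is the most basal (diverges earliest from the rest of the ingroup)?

Zeta

The outgroup has state '0' for every character, so '1' is the derived state throughout.
Only Beta and Theta show the derived state '1' for C1, supporting them as a clade.
C2: derived state '1' in Beta, Epsilon, and Theta only — synapomorphy for {Beta, Epsilon, Theta}.
C3 (derived state '1') is shared by Beta, Delta, Epsilon, and Theta — a synapomorphy uniting that clade.
Most parsimonious ingroup topology: ((Delta,((Beta,Theta),Epsilon)),Zeta).
Zeta is sister to the clade containing all other ingroup taxa, so it is the earliest-diverging (most basal) ingroup lineage.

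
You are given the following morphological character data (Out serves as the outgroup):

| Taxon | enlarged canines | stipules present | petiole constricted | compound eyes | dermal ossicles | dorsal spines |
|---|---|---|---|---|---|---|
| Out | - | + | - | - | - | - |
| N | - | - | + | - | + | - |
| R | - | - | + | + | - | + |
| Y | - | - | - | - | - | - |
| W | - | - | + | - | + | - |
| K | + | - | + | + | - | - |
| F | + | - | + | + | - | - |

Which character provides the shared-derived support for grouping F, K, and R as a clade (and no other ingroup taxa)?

compound eyes

Character polarity is set by the outgroup: the derived state is whichever differs from the outgroup's state, so for stipules present the derived state is '-', and for the remaining characters it is '+'.
enlarged canines: derived state '+' in F and K only — synapomorphy for {F, K}.
stipules present (derived state '-') is shared by all ingroup taxa — unites the whole ingroup.
Only F, K, N, R, and W show the derived state '+' for petiole constricted, supporting them as a clade.
Only F, K, and R show the derived state '+' for compound eyes, supporting them as a clade.
dermal ossicles: derived state '+' in N and W only — synapomorphy for {N, W}.
dorsal spines (derived state '+') is unique to R (autapomorphy; uninformative for grouping).
Most parsimonious ingroup topology: (((N,W),(R,(K,F))),Y).
The clade {F, K, R} is supported by compound eyes: its derived state '+' occurs in exactly those taxa and in no other taxon (including the outgroup).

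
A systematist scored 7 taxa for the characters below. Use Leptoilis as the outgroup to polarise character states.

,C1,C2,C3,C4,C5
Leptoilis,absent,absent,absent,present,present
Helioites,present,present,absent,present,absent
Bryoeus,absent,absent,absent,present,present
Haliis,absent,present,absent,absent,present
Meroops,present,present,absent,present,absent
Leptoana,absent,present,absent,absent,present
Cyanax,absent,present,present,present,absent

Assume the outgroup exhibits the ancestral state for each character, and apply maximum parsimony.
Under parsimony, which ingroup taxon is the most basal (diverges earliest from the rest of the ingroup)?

Bryoeus

Character polarity is set by the outgroup: the derived state is whichever differs from the outgroup's state, so for C4, C5 the derived state is 'absent', and for the remaining characters it is 'present'.
C1 (derived state 'present') is shared by Helioites and Meroops — a synapomorphy uniting that clade.
C2 (derived state 'present') is shared by Cyanax, Haliis, Helioites, Leptoana, and Meroops — a synapomorphy uniting that clade.
C3: derived state 'present' in Cyanax only — an autapomorphy, so it tells us nothing about relationships among taxa.
Only Haliis and Leptoana show the derived state 'absent' for C4, supporting them as a clade.
C5: derived state 'absent' in Cyanax, Helioites, and Meroops only — synapomorphy for {Cyanax, Helioites, Meroops}.
Most parsimonious ingroup topology: ((((Helioites,Meroops),Cyanax),(Haliis,Leptoana)),Bryoeus).
Bryoeus is sister to the clade containing all other ingroup taxa, so it is the earliest-diverging (most basal) ingroup lineage.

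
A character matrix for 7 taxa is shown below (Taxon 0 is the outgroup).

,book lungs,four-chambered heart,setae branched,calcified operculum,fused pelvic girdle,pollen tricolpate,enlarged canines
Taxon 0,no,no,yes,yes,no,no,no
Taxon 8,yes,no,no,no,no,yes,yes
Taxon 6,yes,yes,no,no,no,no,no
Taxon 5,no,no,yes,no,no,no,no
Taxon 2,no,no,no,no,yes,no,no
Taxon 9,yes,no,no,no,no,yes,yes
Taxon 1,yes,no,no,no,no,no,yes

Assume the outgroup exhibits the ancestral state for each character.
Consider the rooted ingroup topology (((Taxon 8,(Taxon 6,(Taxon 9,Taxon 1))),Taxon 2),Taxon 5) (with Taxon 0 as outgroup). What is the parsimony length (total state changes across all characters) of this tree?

9

Map each character onto (((Taxon 8,(Taxon 6,(Taxon 9,Taxon 1))),Taxon 2),Taxon 5) (rooted by Taxon 0) and count the minimum state changes it requires (Fitch parsimony):
book lungs: 1; four-chambered heart: 1; setae branched: 1; calcified operculum: 1; fused pelvic girdle: 1; pollen tricolpate: 2; enlarged canines: 2.
Total tree length = 9.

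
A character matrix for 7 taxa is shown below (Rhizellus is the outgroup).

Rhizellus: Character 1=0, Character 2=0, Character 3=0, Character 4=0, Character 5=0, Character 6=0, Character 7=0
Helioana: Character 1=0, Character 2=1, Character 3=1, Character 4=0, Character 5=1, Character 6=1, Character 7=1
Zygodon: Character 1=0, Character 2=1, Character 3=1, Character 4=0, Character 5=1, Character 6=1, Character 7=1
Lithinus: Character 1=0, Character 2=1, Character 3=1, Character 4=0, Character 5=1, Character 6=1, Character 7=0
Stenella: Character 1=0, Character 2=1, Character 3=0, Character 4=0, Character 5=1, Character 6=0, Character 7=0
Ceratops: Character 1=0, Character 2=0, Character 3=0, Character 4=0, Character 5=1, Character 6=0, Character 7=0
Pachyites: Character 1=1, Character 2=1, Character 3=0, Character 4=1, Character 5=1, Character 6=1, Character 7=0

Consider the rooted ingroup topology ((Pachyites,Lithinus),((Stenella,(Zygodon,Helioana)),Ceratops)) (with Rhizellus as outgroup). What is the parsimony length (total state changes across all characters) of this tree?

10

Map each character onto ((Pachyites,Lithinus),((Stenella,(Zygodon,Helioana)),Ceratops)) (rooted by Rhizellus) and count the minimum state changes it requires (Fitch parsimony):
Character 1: 1; Character 2: 2; Character 3: 2; Character 4: 1; Character 5: 1; Character 6: 2; Character 7: 1.
Total tree length = 10.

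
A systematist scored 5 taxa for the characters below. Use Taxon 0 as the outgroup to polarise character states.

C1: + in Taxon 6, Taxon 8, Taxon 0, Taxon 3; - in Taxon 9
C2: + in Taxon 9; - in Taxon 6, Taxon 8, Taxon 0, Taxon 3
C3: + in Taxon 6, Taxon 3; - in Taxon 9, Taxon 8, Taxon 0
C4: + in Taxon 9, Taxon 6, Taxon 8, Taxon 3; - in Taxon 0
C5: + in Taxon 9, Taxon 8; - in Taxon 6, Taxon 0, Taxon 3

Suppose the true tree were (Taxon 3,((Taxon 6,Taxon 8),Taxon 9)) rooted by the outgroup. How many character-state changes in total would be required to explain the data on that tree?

7

Map each character onto (Taxon 3,((Taxon 6,Taxon 8),Taxon 9)) (rooted by Taxon 0) and count the minimum state changes it requires (Fitch parsimony):
C1: 1; C2: 1; C3: 2; C4: 1; C5: 2.
Total tree length = 7.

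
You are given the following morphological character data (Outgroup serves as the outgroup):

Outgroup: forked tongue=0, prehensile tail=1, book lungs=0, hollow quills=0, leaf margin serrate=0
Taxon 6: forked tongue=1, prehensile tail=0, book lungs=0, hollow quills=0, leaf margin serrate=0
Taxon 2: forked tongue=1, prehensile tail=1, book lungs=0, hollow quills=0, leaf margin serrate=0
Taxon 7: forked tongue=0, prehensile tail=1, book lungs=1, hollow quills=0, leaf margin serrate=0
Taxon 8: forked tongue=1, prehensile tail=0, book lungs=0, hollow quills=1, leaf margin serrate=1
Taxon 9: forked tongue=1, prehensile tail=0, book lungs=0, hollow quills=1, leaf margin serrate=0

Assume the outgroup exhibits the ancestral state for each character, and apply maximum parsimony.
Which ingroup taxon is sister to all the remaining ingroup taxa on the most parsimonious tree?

Taxon 7

Character polarity is set by the outgroup: the derived state is whichever differs from the outgroup's state, so for prehensile tail the derived state is '0', and for the remaining characters it is '1'.
forked tongue: derived state '1' in Taxon 2, Taxon 6, Taxon 8, and Taxon 9 only — synapomorphy for {Taxon 2, Taxon 6, Taxon 8, Taxon 9}.
prehensile tail: derived state '0' in Taxon 6, Taxon 8, and Taxon 9 only — synapomorphy for {Taxon 6, Taxon 8, Taxon 9}.
book lungs (derived state '1') is unique to Taxon 7 (autapomorphy; uninformative for grouping).
hollow quills: derived state '1' in Taxon 8 and Taxon 9 only — synapomorphy for {Taxon 8, Taxon 9}.
leaf margin serrate (derived state '1') is unique to Taxon 8 (autapomorphy; uninformative for grouping).
Most parsimonious ingroup topology: (((Taxon 6,(Taxon 8,Taxon 9)),Taxon 2),Taxon 7).
Taxon 7 is sister to the clade containing all other ingroup taxa, so it is the earliest-diverging (most basal) ingroup lineage.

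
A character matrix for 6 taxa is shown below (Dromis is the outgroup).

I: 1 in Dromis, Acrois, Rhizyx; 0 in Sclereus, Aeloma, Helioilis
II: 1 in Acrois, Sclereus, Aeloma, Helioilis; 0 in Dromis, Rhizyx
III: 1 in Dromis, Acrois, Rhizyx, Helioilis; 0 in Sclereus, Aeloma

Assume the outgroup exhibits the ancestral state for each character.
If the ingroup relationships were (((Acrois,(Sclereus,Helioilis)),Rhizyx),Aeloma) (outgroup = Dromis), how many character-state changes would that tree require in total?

6

Map each character onto (((Acrois,(Sclereus,Helioilis)),Rhizyx),Aeloma) (rooted by Dromis) and count the minimum state changes it requires (Fitch parsimony):
I: 2; II: 2; III: 2.
Total tree length = 6.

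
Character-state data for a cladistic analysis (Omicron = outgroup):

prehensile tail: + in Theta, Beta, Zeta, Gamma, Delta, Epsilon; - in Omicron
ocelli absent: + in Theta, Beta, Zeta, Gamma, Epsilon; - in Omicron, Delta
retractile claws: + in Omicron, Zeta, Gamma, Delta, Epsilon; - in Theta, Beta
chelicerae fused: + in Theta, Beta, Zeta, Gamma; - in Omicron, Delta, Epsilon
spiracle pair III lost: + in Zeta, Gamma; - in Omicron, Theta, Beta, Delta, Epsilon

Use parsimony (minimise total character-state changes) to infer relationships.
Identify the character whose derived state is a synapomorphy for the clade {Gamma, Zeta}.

Character polarity is set by the outgroup: the derived state is whichever differs from the outgroup's state, so for retractile claws the derived state is '-', and for the remaining characters it is '+'.
All ingroup taxa share the derived state '+' for prehensile tail; it defines the ingroup but does not resolve relationships within it.
Only Beta, Epsilon, Gamma, Theta, and Zeta show the derived state '+' for ocelli absent, supporting them as a clade.
Only Beta and Theta show the derived state '-' for retractile claws, supporting them as a clade.
chelicerae fused: derived state '+' in Beta, Gamma, Theta, and Zeta only — synapomorphy for {Beta, Gamma, Theta, Zeta}.
Only Gamma and Zeta show the derived state '+' for spiracle pair III lost, supporting them as a clade.
Most parsimonious ingroup topology: ((((Theta,Beta),(Zeta,Gamma)),Epsilon),Delta).
The clade {Gamma, Zeta} is supported by spiracle pair III lost: its derived state '+' occurs in exactly those taxa and in no other taxon (including the outgroup).

spiracle pair III lost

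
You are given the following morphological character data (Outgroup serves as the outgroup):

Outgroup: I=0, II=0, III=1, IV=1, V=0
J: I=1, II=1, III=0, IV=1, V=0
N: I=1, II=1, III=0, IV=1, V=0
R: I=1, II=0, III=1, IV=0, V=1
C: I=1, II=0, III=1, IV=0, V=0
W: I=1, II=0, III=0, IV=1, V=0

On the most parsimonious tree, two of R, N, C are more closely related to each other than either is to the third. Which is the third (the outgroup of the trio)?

Character polarity is set by the outgroup: the derived state is whichever differs from the outgroup's state, so for III, IV the derived state is '0', and for the remaining characters it is '1'.
All ingroup taxa share the derived state '1' for I; it defines the ingroup but does not resolve relationships within it.
II: derived state '1' in J and N only — synapomorphy for {J, N}.
III (derived state '0') is shared by J, N, and W — a synapomorphy uniting that clade.
IV (derived state '0') is shared by C and R — a synapomorphy uniting that clade.
V: derived state '1' in R only — an autapomorphy, so it tells us nothing about relationships among taxa.
Most parsimonious ingroup topology: (((J,N),W),(R,C)).
R and C share a more recent common ancestor with each other than either does with N, so N is the least closely related of the three.

N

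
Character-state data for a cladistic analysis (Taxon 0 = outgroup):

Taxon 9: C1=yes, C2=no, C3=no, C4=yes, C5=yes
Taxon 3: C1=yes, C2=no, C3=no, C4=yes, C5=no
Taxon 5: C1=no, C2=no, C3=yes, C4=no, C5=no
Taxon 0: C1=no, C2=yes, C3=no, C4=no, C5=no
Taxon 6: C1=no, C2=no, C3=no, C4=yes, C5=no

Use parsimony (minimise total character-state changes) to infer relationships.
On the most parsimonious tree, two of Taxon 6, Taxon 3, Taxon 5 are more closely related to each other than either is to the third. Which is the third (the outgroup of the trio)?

Character polarity is set by the outgroup: the derived state is whichever differs from the outgroup's state, so for C2 the derived state is 'no', and for the remaining characters it is 'yes'.
C1: derived state 'yes' in Taxon 3 and Taxon 9 only — synapomorphy for {Taxon 3, Taxon 9}.
All ingroup taxa share the derived state 'no' for C2; it defines the ingroup but does not resolve relationships within it.
C3 (derived state 'yes') is unique to Taxon 5 (autapomorphy; uninformative for grouping).
Only Taxon 3, Taxon 6, and Taxon 9 show the derived state 'yes' for C4, supporting them as a clade.
C5: derived state 'yes' in Taxon 9 only — an autapomorphy, so it tells us nothing about relationships among taxa.
Most parsimonious ingroup topology: (((Taxon 9,Taxon 3),Taxon 6),Taxon 5).
Taxon 3 and Taxon 6 share a more recent common ancestor with each other than either does with Taxon 5, so Taxon 5 is the least closely related of the three.

Taxon 5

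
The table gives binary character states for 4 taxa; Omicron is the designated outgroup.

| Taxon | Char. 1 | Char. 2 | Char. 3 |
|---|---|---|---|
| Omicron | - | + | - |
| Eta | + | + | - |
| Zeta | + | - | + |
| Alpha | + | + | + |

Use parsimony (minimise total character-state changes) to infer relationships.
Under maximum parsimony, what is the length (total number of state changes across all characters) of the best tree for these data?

Character polarity is set by the outgroup: the derived state is whichever differs from the outgroup's state, so for Char. 2 the derived state is '-', and for the remaining characters it is '+'.
Char. 1 (derived state '+') is shared by all ingroup taxa — unites the whole ingroup.
Char. 2: derived state '-' in Zeta only — an autapomorphy, so it tells us nothing about relationships among taxa.
Char. 3 (derived state '+') is shared by Alpha and Zeta — a synapomorphy uniting that clade.
Most parsimonious ingroup topology: (Eta,(Zeta,Alpha)).
Changes per character on this tree: Char. 1: 1; Char. 2: 1; Char. 3: 1.
Total = 3.

3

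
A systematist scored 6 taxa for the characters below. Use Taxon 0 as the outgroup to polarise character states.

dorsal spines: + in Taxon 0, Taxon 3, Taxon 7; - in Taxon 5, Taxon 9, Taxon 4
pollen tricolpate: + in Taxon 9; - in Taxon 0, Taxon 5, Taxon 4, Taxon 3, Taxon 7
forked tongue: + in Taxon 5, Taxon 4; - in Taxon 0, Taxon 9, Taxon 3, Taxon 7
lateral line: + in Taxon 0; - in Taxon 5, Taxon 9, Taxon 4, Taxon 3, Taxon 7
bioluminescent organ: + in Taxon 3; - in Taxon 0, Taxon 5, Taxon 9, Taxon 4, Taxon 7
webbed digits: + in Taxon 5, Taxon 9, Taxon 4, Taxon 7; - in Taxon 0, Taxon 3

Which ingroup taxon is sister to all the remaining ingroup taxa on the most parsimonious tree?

Character polarity is set by the outgroup: the derived state is whichever differs from the outgroup's state, so for dorsal spines, lateral line the derived state is '-', and for the remaining characters it is '+'.
dorsal spines (derived state '-') is shared by Taxon 4, Taxon 5, and Taxon 9 — a synapomorphy uniting that clade.
pollen tricolpate (derived state '+') is unique to Taxon 9 (autapomorphy; uninformative for grouping).
forked tongue: derived state '+' in Taxon 4 and Taxon 5 only — synapomorphy for {Taxon 4, Taxon 5}.
All ingroup taxa share the derived state '-' for lateral line; it defines the ingroup but does not resolve relationships within it.
bioluminescent organ: derived state '+' in Taxon 3 only — an autapomorphy, so it tells us nothing about relationships among taxa.
webbed digits: derived state '+' in Taxon 4, Taxon 5, Taxon 7, and Taxon 9 only — synapomorphy for {Taxon 4, Taxon 5, Taxon 7, Taxon 9}.
Most parsimonious ingroup topology: ((((Taxon 5,Taxon 4),Taxon 9),Taxon 7),Taxon 3).
Taxon 3 is sister to the clade containing all other ingroup taxa, so it is the earliest-diverging (most basal) ingroup lineage.

Taxon 3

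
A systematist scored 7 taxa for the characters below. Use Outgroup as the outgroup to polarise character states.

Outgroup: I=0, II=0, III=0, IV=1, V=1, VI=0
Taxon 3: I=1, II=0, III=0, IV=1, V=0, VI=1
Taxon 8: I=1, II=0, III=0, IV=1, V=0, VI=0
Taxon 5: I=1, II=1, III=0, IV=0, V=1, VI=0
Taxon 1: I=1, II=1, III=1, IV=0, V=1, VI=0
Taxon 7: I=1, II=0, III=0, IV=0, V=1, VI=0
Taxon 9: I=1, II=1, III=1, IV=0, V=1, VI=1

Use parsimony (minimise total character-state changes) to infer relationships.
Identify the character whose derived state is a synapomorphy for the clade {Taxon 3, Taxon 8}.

V

Character polarity is set by the outgroup: the derived state is whichever differs from the outgroup's state, so for IV, V the derived state is '0', and for the remaining characters it is '1'.
I (derived state '1') is shared by all ingroup taxa — unites the whole ingroup.
II: derived state '1' in Taxon 1, Taxon 5, and Taxon 9 only — synapomorphy for {Taxon 1, Taxon 5, Taxon 9}.
III (derived state '1') is shared by Taxon 1 and Taxon 9 — a synapomorphy uniting that clade.
IV: derived state '0' in Taxon 1, Taxon 5, Taxon 7, and Taxon 9 only — synapomorphy for {Taxon 1, Taxon 5, Taxon 7, Taxon 9}.
Only Taxon 3 and Taxon 8 show the derived state '0' for V, supporting them as a clade.
VI groups Taxon 3 and Taxon 9, which is incompatible with the clades supported by the remaining characters; treating it as convergent (homoplasy) costs fewer steps than any alternative tree.
Most parsimonious ingroup topology: ((Taxon 3,Taxon 8),((Taxon 5,(Taxon 1,Taxon 9)),Taxon 7)).
The clade {Taxon 3, Taxon 8} is supported by V: its derived state '0' occurs in exactly those taxa and in no other taxon (including the outgroup).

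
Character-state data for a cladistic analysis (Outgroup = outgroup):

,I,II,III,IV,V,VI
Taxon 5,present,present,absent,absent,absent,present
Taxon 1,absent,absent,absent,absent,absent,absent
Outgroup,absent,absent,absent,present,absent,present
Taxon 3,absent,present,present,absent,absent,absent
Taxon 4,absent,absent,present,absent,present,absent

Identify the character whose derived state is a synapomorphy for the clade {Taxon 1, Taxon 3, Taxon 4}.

Character polarity is set by the outgroup: the derived state is whichever differs from the outgroup's state, so for IV, VI the derived state is 'absent', and for the remaining characters it is 'present'.
I (derived state 'present') is unique to Taxon 5 (autapomorphy; uninformative for grouping).
II groups Taxon 3 and Taxon 5, which is incompatible with the clades supported by the remaining characters; treating it as convergent (homoplasy) costs fewer steps than any alternative tree.
III (derived state 'present') is shared by Taxon 3 and Taxon 4 — a synapomorphy uniting that clade.
IV (derived state 'absent') is shared by all ingroup taxa — unites the whole ingroup.
V (derived state 'present') is unique to Taxon 4 (autapomorphy; uninformative for grouping).
Only Taxon 1, Taxon 3, and Taxon 4 show the derived state 'absent' for VI, supporting them as a clade.
Most parsimonious ingroup topology: (((Taxon 3,Taxon 4),Taxon 1),Taxon 5).
The clade {Taxon 1, Taxon 3, Taxon 4} is supported by VI: its derived state 'absent' occurs in exactly those taxa and in no other taxon (including the outgroup).

VI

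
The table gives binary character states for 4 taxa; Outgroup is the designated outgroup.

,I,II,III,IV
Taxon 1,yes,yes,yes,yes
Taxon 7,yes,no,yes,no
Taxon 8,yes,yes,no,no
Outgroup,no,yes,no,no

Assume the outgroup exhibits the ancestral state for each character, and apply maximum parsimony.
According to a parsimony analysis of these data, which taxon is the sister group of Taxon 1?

Character polarity is set by the outgroup: the derived state is whichever differs from the outgroup's state, so for II the derived state is 'no', and for the remaining characters it is 'yes'.
All ingroup taxa share the derived state 'yes' for I; it defines the ingroup but does not resolve relationships within it.
II: derived state 'no' in Taxon 7 only — an autapomorphy, so it tells us nothing about relationships among taxa.
III: derived state 'yes' in Taxon 1 and Taxon 7 only — synapomorphy for {Taxon 1, Taxon 7}.
IV (derived state 'yes') is unique to Taxon 1 (autapomorphy; uninformative for grouping).
Most parsimonious ingroup topology: (Taxon 8,(Taxon 1,Taxon 7)).
Taxon 1 and Taxon 7 form a cherry on this tree, so they are sister taxa.

Taxon 7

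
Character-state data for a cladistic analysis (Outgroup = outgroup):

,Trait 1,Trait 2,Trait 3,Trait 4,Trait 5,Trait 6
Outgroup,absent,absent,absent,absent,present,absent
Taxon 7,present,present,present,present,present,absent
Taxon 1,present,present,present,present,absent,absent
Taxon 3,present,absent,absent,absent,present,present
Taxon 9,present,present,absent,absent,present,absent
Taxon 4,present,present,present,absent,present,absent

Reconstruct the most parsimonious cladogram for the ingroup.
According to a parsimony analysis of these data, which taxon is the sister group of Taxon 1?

Character polarity is set by the outgroup: the derived state is whichever differs from the outgroup's state, so for Trait 5 the derived state is 'absent', and for the remaining characters it is 'present'.
All ingroup taxa share the derived state 'present' for Trait 1; it defines the ingroup but does not resolve relationships within it.
Trait 2: derived state 'present' in Taxon 1, Taxon 4, Taxon 7, and Taxon 9 only — synapomorphy for {Taxon 1, Taxon 4, Taxon 7, Taxon 9}.
Trait 3 (derived state 'present') is shared by Taxon 1, Taxon 4, and Taxon 7 — a synapomorphy uniting that clade.
Trait 4 (derived state 'present') is shared by Taxon 1 and Taxon 7 — a synapomorphy uniting that clade.
Trait 5 (derived state 'absent') is unique to Taxon 1 (autapomorphy; uninformative for grouping).
Trait 6 (derived state 'present') is unique to Taxon 3 (autapomorphy; uninformative for grouping).
Most parsimonious ingroup topology: ((((Taxon 7,Taxon 1),Taxon 4),Taxon 9),Taxon 3).
Taxon 1 and Taxon 7 form a cherry on this tree, so they are sister taxa.

Taxon 7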